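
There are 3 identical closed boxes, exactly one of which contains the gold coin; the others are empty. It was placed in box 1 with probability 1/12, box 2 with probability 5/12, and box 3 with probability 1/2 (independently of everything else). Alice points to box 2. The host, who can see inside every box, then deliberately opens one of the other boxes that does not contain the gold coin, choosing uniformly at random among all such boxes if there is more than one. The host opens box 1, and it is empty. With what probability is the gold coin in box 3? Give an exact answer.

Apply Bayes' rule, conditioning on where the gold coin actually is.
If it is in box 1 (prior 1/12): the host opened box 1, so this case is ruled out; weight (1/12)·0 = 0.
If it is in box 2 (prior 5/12): the host has 2 equally likely choices, so probability 1/2; weight (5/12)·(1/2) = 5/24.
If it is in box 3 (prior 1/2): the host has no choice, probability 1; weight (1/2)·1 = 1/2.
The weights sum to 17/24.
So P(the gold coin in box 3 | the host opened box 1) = (1/2) / (17/24) = 12/17.

12/17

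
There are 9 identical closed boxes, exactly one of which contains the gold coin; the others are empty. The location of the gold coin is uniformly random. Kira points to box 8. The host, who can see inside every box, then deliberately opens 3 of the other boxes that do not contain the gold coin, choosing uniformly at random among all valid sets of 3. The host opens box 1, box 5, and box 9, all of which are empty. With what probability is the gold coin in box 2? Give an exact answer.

Condition on the true location of the gold coin.
If it is in any of boxes 1, 5, and 9 (prior 1/9 each): that box was opened and seen not to hold the prize — ruled out; weight (1/9)·0 = 0 each.
If it is in any of boxes 2, 3, 4, 6, and 7 (prior 1/9 each): the host has 35 equally likely choices, so probability 1/35; weight (1/9)·(1/35) = 1/315 each.
If it is in box 8 (prior 1/9): the host has 56 equally likely choices, so probability 1/56; weight (1/9)·(1/56) = 1/504.
The weights sum to 1/56.
So P(the gold coin in box 2 | the host opened box 1, box 5, and box 9) = (1/315) / (1/56) = 8/45.

8/45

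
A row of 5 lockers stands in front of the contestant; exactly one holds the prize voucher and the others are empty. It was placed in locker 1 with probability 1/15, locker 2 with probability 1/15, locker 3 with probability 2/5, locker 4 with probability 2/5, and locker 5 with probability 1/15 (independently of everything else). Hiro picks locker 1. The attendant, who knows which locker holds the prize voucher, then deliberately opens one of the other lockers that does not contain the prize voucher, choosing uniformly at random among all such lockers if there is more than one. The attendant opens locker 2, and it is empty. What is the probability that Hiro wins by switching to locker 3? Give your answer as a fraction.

24/55

Condition on the true location of the prize voucher.
If it is in locker 1 (prior 1/15): the attendant has 4 equally likely choices, so probability 1/4; weight (1/15)·(1/4) = 1/60.
If it is in locker 2 (prior 1/15): the attendant opened locker 2, so this case is ruled out; weight (1/15)·0 = 0.
If it is in either of lockers 3 and 4 (prior 2/5 each): the attendant has 3 equally likely choices, so probability 1/3; weight (2/5)·(1/3) = 2/15 each.
If it is in locker 5 (prior 1/15): the attendant has 3 equally likely choices, so probability 1/3; weight (1/15)·(1/3) = 1/45.
The weights sum to 11/36.
So P(the prize voucher in locker 3 | the attendant opened locker 2) = (2/15) / (11/36) = 24/55.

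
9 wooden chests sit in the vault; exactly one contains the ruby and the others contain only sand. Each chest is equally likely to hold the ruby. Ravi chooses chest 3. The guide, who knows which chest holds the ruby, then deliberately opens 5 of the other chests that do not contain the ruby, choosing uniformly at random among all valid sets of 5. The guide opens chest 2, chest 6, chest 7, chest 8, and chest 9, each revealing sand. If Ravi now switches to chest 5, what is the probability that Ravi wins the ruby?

8/27

Consider each possible location of the ruby in turn.
If it is in any of chests 1, 4, and 5 (prior 1/9 each): the guide has 21 equally likely choices, so probability 1/21; weight (1/9)·(1/21) = 1/189 each.
If it is in any of chests 2, 6, 7, 8, and 9 (prior 1/9 each): that chest was opened and seen not to hold the prize — ruled out; weight (1/9)·0 = 0 each.
If it is in chest 3 (prior 1/9): the guide has 56 equally likely choices, so probability 1/56; weight (1/9)·(1/56) = 1/504.
The weights sum to 1/56.
So P(the ruby in chest 5 | the guide opened chest 2, chest 6, chest 7, chest 8, and chest 9) = (1/189) / (1/56) = 8/27.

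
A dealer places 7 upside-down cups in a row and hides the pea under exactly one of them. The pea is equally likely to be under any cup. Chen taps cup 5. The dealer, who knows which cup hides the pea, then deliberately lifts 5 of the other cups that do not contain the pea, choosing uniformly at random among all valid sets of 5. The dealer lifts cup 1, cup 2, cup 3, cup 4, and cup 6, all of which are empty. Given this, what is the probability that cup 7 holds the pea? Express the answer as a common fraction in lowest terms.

Apply Bayes' rule, conditioning on where the pea actually is.
If it is under any of cups 1, 2, 3, 4, and 6 (prior 1/7 each): that cup was opened and seen not to hold the prize — ruled out; weight (1/7)·0 = 0 each.
If it is under cup 5 (prior 1/7): the dealer has 6 equally likely choices, so probability 1/6; weight (1/7)·(1/6) = 1/42.
If it is under cup 7 (prior 1/7): the dealer has no choice, probability 1; weight (1/7)·1 = 1/7.
The weights sum to 1/6.
So P(the pea under cup 7 | the dealer opened cup 1, cup 2, cup 3, cup 4, and cup 6) = (1/7) / (1/6) = 6/7.

6/7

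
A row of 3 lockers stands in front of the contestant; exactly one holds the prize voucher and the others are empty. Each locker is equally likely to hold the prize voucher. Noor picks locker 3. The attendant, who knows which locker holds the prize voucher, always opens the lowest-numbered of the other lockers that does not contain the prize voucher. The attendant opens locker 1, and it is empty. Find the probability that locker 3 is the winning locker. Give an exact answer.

Condition on the true location of the prize voucher.
If it is in locker 1 (prior 1/3): the attendant opened locker 1, so this case is ruled out; weight (1/3)·0 = 0.
If it is in either of lockers 2 and 3 (prior 1/3 each): locker 1 is the lowest-numbered option available, probability 1; weight (1/3)·1 = 1/3 each.
The weights sum to 2/3.
So P(the prize voucher in locker 3 | the attendant opened locker 1) = (1/3) / (2/3) = 1/2.

1/2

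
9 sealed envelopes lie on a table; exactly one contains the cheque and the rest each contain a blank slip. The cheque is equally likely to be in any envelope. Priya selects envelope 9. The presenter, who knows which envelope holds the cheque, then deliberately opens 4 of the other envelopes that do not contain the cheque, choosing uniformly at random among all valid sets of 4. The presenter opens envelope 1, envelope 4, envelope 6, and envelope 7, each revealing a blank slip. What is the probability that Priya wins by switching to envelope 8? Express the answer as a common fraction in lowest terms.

Condition on the true location of the cheque.
If it is in any of envelopes 1, 4, 6, and 7 (prior 1/9 each): that envelope was opened and seen not to hold the prize — ruled out; weight (1/9)·0 = 0 each.
If it is in any of envelopes 2, 3, 5, and 8 (prior 1/9 each): the presenter has 35 equally likely choices, so probability 1/35; weight (1/9)·(1/35) = 1/315 each.
If it is in envelope 9 (prior 1/9): the presenter has 70 equally likely choices, so probability 1/70; weight (1/9)·(1/70) = 1/630.
The weights sum to 1/70.
So P(the cheque in envelope 8 | the presenter opened envelope 1, envelope 4, envelope 6, and envelope 7) = (1/315) / (1/70) = 2/9.

2/9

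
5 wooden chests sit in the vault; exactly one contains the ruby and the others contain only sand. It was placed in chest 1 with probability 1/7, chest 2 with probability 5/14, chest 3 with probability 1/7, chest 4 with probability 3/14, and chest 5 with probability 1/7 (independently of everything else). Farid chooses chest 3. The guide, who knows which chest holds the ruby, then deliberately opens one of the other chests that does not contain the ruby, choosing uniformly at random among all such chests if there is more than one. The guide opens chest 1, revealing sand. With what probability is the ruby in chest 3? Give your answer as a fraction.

3/23

Apply Bayes' rule, conditioning on where the ruby actually is.
If it is in chest 1 (prior 1/7): the guide opened chest 1, so this case is ruled out; weight (1/7)·0 = 0.
If it is in chest 2 (prior 5/14): the guide has 3 equally likely choices, so probability 1/3; weight (5/14)·(1/3) = 5/42.
If it is in chest 3 (prior 1/7): the guide has 4 equally likely choices, so probability 1/4; weight (1/7)·(1/4) = 1/28.
If it is in chest 4 (prior 3/14): the guide has 3 equally likely choices, so probability 1/3; weight (3/14)·(1/3) = 1/14.
If it is in chest 5 (prior 1/7): the guide has 3 equally likely choices, so probability 1/3; weight (1/7)·(1/3) = 1/21.
The weights sum to 23/84.
So P(the ruby in chest 3 | the guide opened chest 1) = (1/28) / (23/84) = 3/23.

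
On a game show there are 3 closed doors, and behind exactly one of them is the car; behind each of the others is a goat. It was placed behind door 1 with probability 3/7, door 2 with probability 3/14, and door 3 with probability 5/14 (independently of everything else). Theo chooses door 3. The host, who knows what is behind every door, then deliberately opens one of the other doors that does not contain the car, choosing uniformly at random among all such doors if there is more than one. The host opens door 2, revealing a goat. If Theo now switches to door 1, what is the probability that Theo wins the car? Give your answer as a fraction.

12/17

Consider each possible location of the car in turn.
If it is behind door 1 (prior 3/7): the host has no choice, probability 1; weight (3/7)·1 = 3/7.
If it is behind door 2 (prior 3/14): the host opened door 2, so this case is ruled out; weight (3/14)·0 = 0.
If it is behind door 3 (prior 5/14): the host has 2 equally likely choices, so probability 1/2; weight (5/14)·(1/2) = 5/28.
The weights sum to 17/28.
So P(the car behind door 1 | the host opened door 2) = (3/7) / (17/28) = 12/17.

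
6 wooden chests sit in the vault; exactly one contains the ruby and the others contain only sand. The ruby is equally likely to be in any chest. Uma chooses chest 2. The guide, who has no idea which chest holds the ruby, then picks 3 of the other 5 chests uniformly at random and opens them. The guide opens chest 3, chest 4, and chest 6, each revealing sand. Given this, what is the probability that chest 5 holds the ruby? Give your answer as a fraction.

1/3

Apply Bayes' rule, conditioning on where the ruby actually is.
If it is in any of chests 1, 2, and 5 (prior 1/6 each): the guide picks exactly this set with probability 1/10 regardless, and none is the prize; weight (1/6)·(1/10) = 1/60 each.
If it is in any of chests 3, 4, and 6 (prior 1/6 each): that chest was opened and seen not to hold the prize — ruled out; weight (1/6)·0 = 0 each.
The weights sum to 1/20.
So P(the ruby in chest 5 | the guide opened chest 3, chest 4, and chest 6) = (1/60) / (1/20) = 1/3.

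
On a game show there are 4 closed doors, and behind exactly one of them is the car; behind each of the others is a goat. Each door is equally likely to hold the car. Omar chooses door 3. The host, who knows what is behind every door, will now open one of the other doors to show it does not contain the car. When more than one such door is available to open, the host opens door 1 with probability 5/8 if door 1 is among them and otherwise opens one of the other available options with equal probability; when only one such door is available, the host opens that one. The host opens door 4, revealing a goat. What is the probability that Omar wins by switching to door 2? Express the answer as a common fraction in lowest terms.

Condition on the true location of the car.
If it is behind door 1 (prior 1/4): door 1 holds the prize so is unavailable; the host chooses uniformly among the 2 others, probability 1/2; weight (1/4)·(1/2) = 1/8.
If it is behind door 2 (prior 1/4): door 1 is available but not opened, probability 3/8; weight (1/4)·(3/8) = 3/32.
If it is behind door 3 (prior 1/4): door 1 is available but not opened; door 4 gets probability (1 − 5/8)/2 = 3/16; weight (1/4)·(3/16) = 3/64.
If it is behind door 4 (prior 1/4): the host opened door 4, so this case is ruled out; weight (1/4)·0 = 0.
The weights sum to 17/64.
So P(the car behind door 2 | the host opened door 4) = (3/32) / (17/64) = 6/17.

6/17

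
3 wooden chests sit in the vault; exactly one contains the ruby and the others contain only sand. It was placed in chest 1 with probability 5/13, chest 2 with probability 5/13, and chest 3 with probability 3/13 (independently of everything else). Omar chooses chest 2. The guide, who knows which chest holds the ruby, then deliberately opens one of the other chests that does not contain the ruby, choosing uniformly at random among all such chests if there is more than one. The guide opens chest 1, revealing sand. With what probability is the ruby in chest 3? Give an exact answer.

6/11

Condition on the true location of the ruby.
If it is in chest 1 (prior 5/13): the guide opened chest 1, so this case is ruled out; weight (5/13)·0 = 0.
If it is in chest 2 (prior 5/13): the guide has 2 equally likely choices, so probability 1/2; weight (5/13)·(1/2) = 5/26.
If it is in chest 3 (prior 3/13): the guide has no choice, probability 1; weight (3/13)·1 = 3/13.
The weights sum to 11/26.
So P(the ruby in chest 3 | the guide opened chest 1) = (3/13) / (11/26) = 6/11.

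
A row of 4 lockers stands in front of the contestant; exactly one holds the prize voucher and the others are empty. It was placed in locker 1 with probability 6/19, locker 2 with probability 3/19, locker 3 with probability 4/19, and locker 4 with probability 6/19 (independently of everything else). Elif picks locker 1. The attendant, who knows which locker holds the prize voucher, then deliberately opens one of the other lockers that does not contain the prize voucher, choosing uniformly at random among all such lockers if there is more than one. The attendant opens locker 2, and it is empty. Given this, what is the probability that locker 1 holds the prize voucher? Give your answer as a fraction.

Condition on the true location of the prize voucher.
If it is in locker 1 (prior 6/19): the attendant has 3 equally likely choices, so probability 1/3; weight (6/19)·(1/3) = 2/19.
If it is in locker 2 (prior 3/19): the attendant opened locker 2, so this case is ruled out; weight (3/19)·0 = 0.
If it is in locker 3 (prior 4/19): the attendant has 2 equally likely choices, so probability 1/2; weight (4/19)·(1/2) = 2/19.
If it is in locker 4 (prior 6/19): the attendant has 2 equally likely choices, so probability 1/2; weight (6/19)·(1/2) = 3/19.
The weights sum to 7/19.
So P(the prize voucher in locker 1 | the attendant opened locker 2) = (2/19) / (7/19) = 2/7.

2/7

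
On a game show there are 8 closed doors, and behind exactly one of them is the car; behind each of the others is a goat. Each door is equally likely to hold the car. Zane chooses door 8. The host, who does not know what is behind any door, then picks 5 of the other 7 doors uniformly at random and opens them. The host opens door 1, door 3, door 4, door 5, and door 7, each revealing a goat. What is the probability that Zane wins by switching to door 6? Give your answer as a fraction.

1/3

Because the host chose which doors to open without knowing where the car is, the choice is independent of the prize location. Learning that none of the 5 opened doors holds the car simply rules out those 5 locations and leaves the remaining 3 doors still equally likely by symmetry.
So P(the car behind door 6) = 1/3.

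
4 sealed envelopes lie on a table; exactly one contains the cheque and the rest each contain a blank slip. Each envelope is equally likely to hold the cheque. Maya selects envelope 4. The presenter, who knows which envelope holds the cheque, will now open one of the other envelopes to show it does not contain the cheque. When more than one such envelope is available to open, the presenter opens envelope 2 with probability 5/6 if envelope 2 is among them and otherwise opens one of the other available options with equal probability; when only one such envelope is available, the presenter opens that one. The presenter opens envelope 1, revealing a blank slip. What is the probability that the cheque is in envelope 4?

Apply Bayes' rule, conditioning on where the cheque actually is.
If it is in envelope 1 (prior 1/4): the presenter opened envelope 1, so this case is ruled out; weight (1/4)·0 = 0.
If it is in envelope 2 (prior 1/4): envelope 2 holds the prize so is unavailable; the presenter chooses uniformly among the 2 others, probability 1/2; weight (1/4)·(1/2) = 1/8.
If it is in envelope 3 (prior 1/4): envelope 2 is available but not opened, probability 1/6; weight (1/4)·(1/6) = 1/24.
If it is in envelope 4 (prior 1/4): envelope 2 is available but not opened; envelope 1 gets probability (1 − 5/6)/2 = 1/12; weight (1/4)·(1/12) = 1/48.
The weights sum to 3/16.
So P(the cheque in envelope 4 | the presenter opened envelope 1) = (1/48) / (3/16) = 1/9.

1/9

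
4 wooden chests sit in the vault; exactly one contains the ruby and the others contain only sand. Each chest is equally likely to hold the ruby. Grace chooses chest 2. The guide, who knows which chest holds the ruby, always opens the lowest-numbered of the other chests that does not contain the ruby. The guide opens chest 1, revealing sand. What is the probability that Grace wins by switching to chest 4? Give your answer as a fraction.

1/3

Consider each possible location of the ruby in turn.
If it is in chest 1 (prior 1/4): the guide opened chest 1, so this case is ruled out; weight (1/4)·0 = 0.
If it is in any of chests 2, 3, and 4 (prior 1/4 each): chest 1 is the lowest-numbered option available, probability 1; weight (1/4)·1 = 1/4 each.
The weights sum to 3/4.
So P(the ruby in chest 4 | the guide opened chest 1) = (1/4) / (3/4) = 1/3.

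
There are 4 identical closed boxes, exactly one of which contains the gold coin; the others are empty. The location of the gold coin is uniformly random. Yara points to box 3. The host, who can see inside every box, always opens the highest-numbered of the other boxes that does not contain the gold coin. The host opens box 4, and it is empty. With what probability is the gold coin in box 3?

Consider each possible location of the gold coin in turn.
If it is in any of boxes 1, 2, and 3 (prior 1/4 each): box 4 is the highest-numbered option available, probability 1; weight (1/4)·1 = 1/4 each.
If it is in box 4 (prior 1/4): the host opened box 4, so this case is ruled out; weight (1/4)·0 = 0.
The weights sum to 3/4.
So P(the gold coin in box 3 | the host opened box 4) = (1/4) / (3/4) = 1/3.

1/3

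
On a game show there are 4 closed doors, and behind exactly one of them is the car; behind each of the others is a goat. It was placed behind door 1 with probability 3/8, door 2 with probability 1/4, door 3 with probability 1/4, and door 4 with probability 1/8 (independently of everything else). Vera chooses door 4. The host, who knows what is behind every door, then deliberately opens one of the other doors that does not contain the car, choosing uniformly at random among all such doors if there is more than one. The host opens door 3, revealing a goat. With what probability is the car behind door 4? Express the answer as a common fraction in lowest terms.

Consider each possible location of the car in turn.
If it is behind door 1 (prior 3/8): the host has 2 equally likely choices, so probability 1/2; weight (3/8)·(1/2) = 3/16.
If it is behind door 2 (prior 1/4): the host has 2 equally likely choices, so probability 1/2; weight (1/4)·(1/2) = 1/8.
If it is behind door 3 (prior 1/4): the host opened door 3, so this case is ruled out; weight (1/4)·0 = 0.
If it is behind door 4 (prior 1/8): the host has 3 equally likely choices, so probability 1/3; weight (1/8)·(1/3) = 1/24.
The weights sum to 17/48.
So P(the car behind door 4 | the host opened door 3) = (1/24) / (17/48) = 2/17.

2/17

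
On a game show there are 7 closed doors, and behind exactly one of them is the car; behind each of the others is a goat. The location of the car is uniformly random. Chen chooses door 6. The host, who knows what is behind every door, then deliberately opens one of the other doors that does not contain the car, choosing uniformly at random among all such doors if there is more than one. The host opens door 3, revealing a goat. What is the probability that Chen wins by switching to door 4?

Consider each possible location of the car in turn.
If it is behind any of doors 1, 2, 4, 5, and 7 (prior 1/7 each): the host has 5 equally likely choices, so probability 1/5; weight (1/7)·(1/5) = 1/35 each.
If it is behind door 3 (prior 1/7): the host opened door 3, so this case is ruled out; weight (1/7)·0 = 0.
If it is behind door 6 (prior 1/7): the host has 6 equally likely choices, so probability 1/6; weight (1/7)·(1/6) = 1/42.
The weights sum to 1/6.
So P(the car behind door 4 | the host opened door 3) = (1/35) / (1/6) = 6/35.

6/35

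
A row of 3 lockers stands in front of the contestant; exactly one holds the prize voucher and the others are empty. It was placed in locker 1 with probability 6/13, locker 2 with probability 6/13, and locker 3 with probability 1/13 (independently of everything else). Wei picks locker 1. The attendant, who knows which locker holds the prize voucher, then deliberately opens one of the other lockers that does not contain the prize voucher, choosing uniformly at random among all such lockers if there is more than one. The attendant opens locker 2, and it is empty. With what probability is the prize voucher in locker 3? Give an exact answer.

Apply Bayes' rule, conditioning on where the prize voucher actually is.
If it is in locker 1 (prior 6/13): the attendant has 2 equally likely choices, so probability 1/2; weight (6/13)·(1/2) = 3/13.
If it is in locker 2 (prior 6/13): the attendant opened locker 2, so this case is ruled out; weight (6/13)·0 = 0.
If it is in locker 3 (prior 1/13): the attendant has no choice, probability 1; weight (1/13)·1 = 1/13.
The weights sum to 4/13.
So P(the prize voucher in locker 3 | the attendant opened locker 2) = (1/13) / (4/13) = 1/4.

1/4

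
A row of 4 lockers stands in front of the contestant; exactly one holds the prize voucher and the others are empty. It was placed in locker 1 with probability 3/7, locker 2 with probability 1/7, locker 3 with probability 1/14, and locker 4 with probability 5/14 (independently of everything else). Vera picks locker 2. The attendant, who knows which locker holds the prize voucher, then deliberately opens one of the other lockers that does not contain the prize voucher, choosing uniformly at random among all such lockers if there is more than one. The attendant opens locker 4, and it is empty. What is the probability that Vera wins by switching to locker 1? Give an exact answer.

Consider each possible location of the prize voucher in turn.
If it is in locker 1 (prior 3/7): the attendant has 2 equally likely choices, so probability 1/2; weight (3/7)·(1/2) = 3/14.
If it is in locker 2 (prior 1/7): the attendant has 3 equally likely choices, so probability 1/3; weight (1/7)·(1/3) = 1/21.
If it is in locker 3 (prior 1/14): the attendant has 2 equally likely choices, so probability 1/2; weight (1/14)·(1/2) = 1/28.
If it is in locker 4 (prior 5/14): the attendant opened locker 4, so this case is ruled out; weight (5/14)·0 = 0.
The weights sum to 25/84.
So P(the prize voucher in locker 1 | the attendant opened locker 4) = (3/14) / (25/84) = 18/25.

18/25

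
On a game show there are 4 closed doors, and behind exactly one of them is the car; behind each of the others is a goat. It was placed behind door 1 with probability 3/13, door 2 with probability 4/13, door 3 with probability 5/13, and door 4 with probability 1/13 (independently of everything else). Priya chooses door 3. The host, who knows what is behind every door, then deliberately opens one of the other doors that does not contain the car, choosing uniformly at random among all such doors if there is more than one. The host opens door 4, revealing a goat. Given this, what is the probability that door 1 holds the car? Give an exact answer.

Consider each possible location of the car in turn.
If it is behind door 1 (prior 3/13): the host has 2 equally likely choices, so probability 1/2; weight (3/13)·(1/2) = 3/26.
If it is behind door 2 (prior 4/13): the host has 2 equally likely choices, so probability 1/2; weight (4/13)·(1/2) = 2/13.
If it is behind door 3 (prior 5/13): the host has 3 equally likely choices, so probability 1/3; weight (5/13)·(1/3) = 5/39.
If it is behind door 4 (prior 1/13): the host opened door 4, so this case is ruled out; weight (1/13)·0 = 0.
The weights sum to 31/78.
So P(the car behind door 1 | the host opened door 4) = (3/26) / (31/78) = 9/31.

9/31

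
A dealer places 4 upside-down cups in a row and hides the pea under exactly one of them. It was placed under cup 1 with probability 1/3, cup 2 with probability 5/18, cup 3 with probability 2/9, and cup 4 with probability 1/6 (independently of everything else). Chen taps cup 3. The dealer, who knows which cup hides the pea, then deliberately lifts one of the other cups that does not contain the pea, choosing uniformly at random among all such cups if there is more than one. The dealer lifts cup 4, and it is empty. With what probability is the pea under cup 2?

15/41

Apply Bayes' rule, conditioning on where the pea actually is.
If it is under cup 1 (prior 1/3): the dealer has 2 equally likely choices, so probability 1/2; weight (1/3)·(1/2) = 1/6.
If it is under cup 2 (prior 5/18): the dealer has 2 equally likely choices, so probability 1/2; weight (5/18)·(1/2) = 5/36.
If it is under cup 3 (prior 2/9): the dealer has 3 equally likely choices, so probability 1/3; weight (2/9)·(1/3) = 2/27.
If it is under cup 4 (prior 1/6): the dealer opened cup 4, so this case is ruled out; weight (1/6)·0 = 0.
The weights sum to 41/108.
So P(the pea under cup 2 | the dealer opened cup 4) = (5/36) / (41/108) = 15/41.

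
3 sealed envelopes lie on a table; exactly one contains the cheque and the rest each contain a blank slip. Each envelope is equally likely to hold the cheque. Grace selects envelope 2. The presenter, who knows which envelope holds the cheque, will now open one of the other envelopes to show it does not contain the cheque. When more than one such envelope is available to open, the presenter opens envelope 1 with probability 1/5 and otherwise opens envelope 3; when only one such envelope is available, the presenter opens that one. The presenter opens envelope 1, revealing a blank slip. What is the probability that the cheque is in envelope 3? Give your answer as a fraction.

Condition on the true location of the cheque.
If it is in envelope 1 (prior 1/3): the presenter opened envelope 1, so this case is ruled out; weight (1/3)·0 = 0.
If it is in envelope 2 (prior 1/3): envelope 1 is available, opened with probability 1/5; weight (1/3)·(1/5) = 1/15.
If it is in envelope 3 (prior 1/3): only envelope 1 is available, probability 1; weight (1/3)·1 = 1/3.
The weights sum to 2/5.
So P(the cheque in envelope 3 | the presenter opened envelope 1) = (1/3) / (2/5) = 5/6.

5/6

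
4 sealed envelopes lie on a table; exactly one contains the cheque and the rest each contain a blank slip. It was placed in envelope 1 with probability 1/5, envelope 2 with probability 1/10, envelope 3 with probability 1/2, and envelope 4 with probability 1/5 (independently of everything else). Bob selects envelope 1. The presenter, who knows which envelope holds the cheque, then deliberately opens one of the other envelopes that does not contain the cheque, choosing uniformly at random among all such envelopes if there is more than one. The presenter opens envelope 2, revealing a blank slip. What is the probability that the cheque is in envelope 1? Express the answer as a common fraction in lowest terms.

4/25

Condition on the true location of the cheque.
If it is in envelope 1 (prior 1/5): the presenter has 3 equally likely choices, so probability 1/3; weight (1/5)·(1/3) = 1/15.
If it is in envelope 2 (prior 1/10): the presenter opened envelope 2, so this case is ruled out; weight (1/10)·0 = 0.
If it is in envelope 3 (prior 1/2): the presenter has 2 equally likely choices, so probability 1/2; weight (1/2)·(1/2) = 1/4.
If it is in envelope 4 (prior 1/5): the presenter has 2 equally likely choices, so probability 1/2; weight (1/5)·(1/2) = 1/10.
The weights sum to 5/12.
So P(the cheque in envelope 1 | the presenter opened envelope 2) = (1/15) / (5/12) = 4/25.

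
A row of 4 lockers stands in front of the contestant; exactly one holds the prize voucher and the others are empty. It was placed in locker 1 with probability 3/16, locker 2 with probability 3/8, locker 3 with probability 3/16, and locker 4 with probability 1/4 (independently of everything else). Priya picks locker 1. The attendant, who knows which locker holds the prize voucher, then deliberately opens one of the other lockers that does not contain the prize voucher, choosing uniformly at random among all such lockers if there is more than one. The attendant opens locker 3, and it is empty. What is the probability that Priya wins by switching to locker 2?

1/2

Condition on the true location of the prize voucher.
If it is in locker 1 (prior 3/16): the attendant has 3 equally likely choices, so probability 1/3; weight (3/16)·(1/3) = 1/16.
If it is in locker 2 (prior 3/8): the attendant has 2 equally likely choices, so probability 1/2; weight (3/8)·(1/2) = 3/16.
If it is in locker 3 (prior 3/16): the attendant opened locker 3, so this case is ruled out; weight (3/16)·0 = 0.
If it is in locker 4 (prior 1/4): the attendant has 2 equally likely choices, so probability 1/2; weight (1/4)·(1/2) = 1/8.
The weights sum to 3/8.
So P(the prize voucher in locker 2 | the attendant opened locker 3) = (3/16) / (3/8) = 1/2.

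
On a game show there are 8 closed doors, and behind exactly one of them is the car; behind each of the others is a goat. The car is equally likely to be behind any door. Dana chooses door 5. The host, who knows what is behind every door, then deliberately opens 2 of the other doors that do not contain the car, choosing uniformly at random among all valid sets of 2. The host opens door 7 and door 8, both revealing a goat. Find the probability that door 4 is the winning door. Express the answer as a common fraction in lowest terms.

Condition on the true location of the car.
If it is behind any of doors 1, 2, 3, 4, and 6 (prior 1/8 each): the host has 15 equally likely choices, so probability 1/15; weight (1/8)·(1/15) = 1/120 each.
If it is behind door 5 (prior 1/8): the host has 21 equally likely choices, so probability 1/21; weight (1/8)·(1/21) = 1/168.
If it is behind either of doors 7 and 8 (prior 1/8 each): that door was opened and seen not to hold the prize — ruled out; weight (1/8)·0 = 0 each.
The weights sum to 1/21.
So P(the car behind door 4 | the host opened door 7 and door 8) = (1/120) / (1/21) = 7/40.

7/40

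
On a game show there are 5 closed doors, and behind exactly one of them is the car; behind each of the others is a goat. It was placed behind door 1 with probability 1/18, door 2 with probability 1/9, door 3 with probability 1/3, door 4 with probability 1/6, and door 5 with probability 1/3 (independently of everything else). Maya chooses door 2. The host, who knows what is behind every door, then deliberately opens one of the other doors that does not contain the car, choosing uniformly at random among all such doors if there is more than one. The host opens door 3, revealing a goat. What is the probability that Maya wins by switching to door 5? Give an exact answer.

Consider each possible location of the car in turn.
If it is behind door 1 (prior 1/18): the host has 3 equally likely choices, so probability 1/3; weight (1/18)·(1/3) = 1/54.
If it is behind door 2 (prior 1/9): the host has 4 equally likely choices, so probability 1/4; weight (1/9)·(1/4) = 1/36.
If it is behind door 3 (prior 1/3): the host opened door 3, so this case is ruled out; weight (1/3)·0 = 0.
If it is behind door 4 (prior 1/6): the host has 3 equally likely choices, so probability 1/3; weight (1/6)·(1/3) = 1/18.
If it is behind door 5 (prior 1/3): the host has 3 equally likely choices, so probability 1/3; weight (1/3)·(1/3) = 1/9.
The weights sum to 23/108.
So P(the car behind door 5 | the host opened door 3) = (1/9) / (23/108) = 12/23.

12/23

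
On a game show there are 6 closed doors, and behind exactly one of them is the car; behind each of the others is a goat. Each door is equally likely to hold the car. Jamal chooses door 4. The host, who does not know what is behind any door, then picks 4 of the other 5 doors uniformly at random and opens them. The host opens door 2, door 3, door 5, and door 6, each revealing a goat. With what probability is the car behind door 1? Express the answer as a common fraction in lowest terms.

Condition on the true location of the car.
If it is behind either of doors 1 and 4 (prior 1/6 each): the host picks exactly this set with probability 1/5 regardless, and none is the prize; weight (1/6)·(1/5) = 1/30 each.
If it is behind any of doors 2, 3, 5, and 6 (prior 1/6 each): that door was opened and seen not to hold the prize — ruled out; weight (1/6)·0 = 0 each.
The weights sum to 1/15.
So P(the car behind door 1 | the host opened door 2, door 3, door 5, and door 6) = (1/30) / (1/15) = 1/2.

1/2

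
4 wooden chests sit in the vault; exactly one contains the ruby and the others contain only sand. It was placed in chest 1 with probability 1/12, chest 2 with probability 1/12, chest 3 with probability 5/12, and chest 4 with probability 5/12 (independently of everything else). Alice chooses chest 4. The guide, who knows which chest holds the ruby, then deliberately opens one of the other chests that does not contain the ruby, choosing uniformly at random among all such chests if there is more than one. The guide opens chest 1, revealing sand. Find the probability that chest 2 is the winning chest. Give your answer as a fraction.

Apply Bayes' rule, conditioning on where the ruby actually is.
If it is in chest 1 (prior 1/12): the guide opened chest 1, so this case is ruled out; weight (1/12)·0 = 0.
If it is in chest 2 (prior 1/12): the guide has 2 equally likely choices, so probability 1/2; weight (1/12)·(1/2) = 1/24.
If it is in chest 3 (prior 5/12): the guide has 2 equally likely choices, so probability 1/2; weight (5/12)·(1/2) = 5/24.
If it is in chest 4 (prior 5/12): the guide has 3 equally likely choices, so probability 1/3; weight (5/12)·(1/3) = 5/36.
The weights sum to 7/18.
So P(the ruby in chest 2 | the guide opened chest 1) = (1/24) / (7/18) = 3/28.

3/28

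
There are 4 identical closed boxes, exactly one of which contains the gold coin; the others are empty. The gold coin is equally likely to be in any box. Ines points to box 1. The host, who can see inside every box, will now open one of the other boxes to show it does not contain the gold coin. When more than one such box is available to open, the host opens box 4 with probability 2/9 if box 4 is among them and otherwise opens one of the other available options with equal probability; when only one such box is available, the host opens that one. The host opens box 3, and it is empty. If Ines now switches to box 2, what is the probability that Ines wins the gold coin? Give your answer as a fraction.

7/15

Apply Bayes' rule, conditioning on where the gold coin actually is.
If it is in box 1 (prior 1/4): box 4 is available but not opened; box 3 gets probability (1 − 2/9)/2 = 7/18; weight (1/4)·(7/18) = 7/72.
If it is in box 2 (prior 1/4): box 4 is available but not opened, probability 7/9; weight (1/4)·(7/9) = 7/36.
If it is in box 3 (prior 1/4): the host opened box 3, so this case is ruled out; weight (1/4)·0 = 0.
If it is in box 4 (prior 1/4): box 4 holds the prize so is unavailable; the host chooses uniformly among the 2 others, probability 1/2; weight (1/4)·(1/2) = 1/8.
The weights sum to 5/12.
So P(the gold coin in box 2 | the host opened box 3) = (7/36) / (5/12) = 7/15.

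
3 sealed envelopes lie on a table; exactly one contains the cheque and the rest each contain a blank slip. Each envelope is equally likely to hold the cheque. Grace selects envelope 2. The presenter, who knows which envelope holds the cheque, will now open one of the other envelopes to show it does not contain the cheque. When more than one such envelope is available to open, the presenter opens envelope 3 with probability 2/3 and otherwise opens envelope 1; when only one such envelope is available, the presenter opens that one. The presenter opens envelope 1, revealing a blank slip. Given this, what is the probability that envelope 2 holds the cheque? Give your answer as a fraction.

1/4

Condition on the true location of the cheque.
If it is in envelope 1 (prior 1/3): the presenter opened envelope 1, so this case is ruled out; weight (1/3)·0 = 0.
If it is in envelope 2 (prior 1/3): envelope 3 is available but not opened, probability 1/3; weight (1/3)·(1/3) = 1/9.
If it is in envelope 3 (prior 1/3): only envelope 1 is available, probability 1; weight (1/3)·1 = 1/3.
The weights sum to 4/9.
So P(the cheque in envelope 2 | the presenter opened envelope 1) = (1/9) / (4/9) = 1/4.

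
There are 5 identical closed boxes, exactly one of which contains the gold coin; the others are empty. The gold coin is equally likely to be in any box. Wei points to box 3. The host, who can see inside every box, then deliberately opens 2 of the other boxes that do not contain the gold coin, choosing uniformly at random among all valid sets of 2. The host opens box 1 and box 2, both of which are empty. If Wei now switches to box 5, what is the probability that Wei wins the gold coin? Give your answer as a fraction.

Consider each possible location of the gold coin in turn.
If it is in either of boxes 1 and 2 (prior 1/5 each): that box was opened and seen not to hold the prize — ruled out; weight (1/5)·0 = 0 each.
If it is in box 3 (prior 1/5): the host has 6 equally likely choices, so probability 1/6; weight (1/5)·(1/6) = 1/30.
If it is in either of boxes 4 and 5 (prior 1/5 each): the host has 3 equally likely choices, so probability 1/3; weight (1/5)·(1/3) = 1/15 each.
The weights sum to 1/6.
So P(the gold coin in box 5 | the host opened box 1 and box 2) = (1/15) / (1/6) = 2/5.

2/5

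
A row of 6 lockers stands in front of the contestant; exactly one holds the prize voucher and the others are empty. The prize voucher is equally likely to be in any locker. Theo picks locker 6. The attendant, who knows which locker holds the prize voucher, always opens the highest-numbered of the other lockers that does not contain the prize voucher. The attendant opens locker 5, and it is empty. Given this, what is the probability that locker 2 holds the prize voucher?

1/5

Consider each possible location of the prize voucher in turn.
If it is in any of lockers 1, 2, 3, 4, and 6 (prior 1/6 each): locker 5 is the highest-numbered option available, probability 1; weight (1/6)·1 = 1/6 each.
If it is in locker 5 (prior 1/6): the attendant opened locker 5, so this case is ruled out; weight (1/6)·0 = 0.
The weights sum to 5/6.
So P(the prize voucher in locker 2 | the attendant opened locker 5) = (1/6) / (5/6) = 1/5.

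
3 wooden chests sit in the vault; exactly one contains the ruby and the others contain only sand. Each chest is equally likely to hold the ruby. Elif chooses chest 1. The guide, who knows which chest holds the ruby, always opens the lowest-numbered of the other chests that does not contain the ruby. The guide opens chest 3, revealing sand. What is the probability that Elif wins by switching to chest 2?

Consider each possible location of the ruby in turn.
If it is in chest 1 (prior 1/3): the guide would have opened chest 2 instead, probability 0; weight (1/3)·0 = 0.
If it is in chest 2 (prior 1/3): chest 3 is the lowest-numbered option available, probability 1; weight (1/3)·1 = 1/3.
If it is in chest 3 (prior 1/3): the guide opened chest 3, so this case is ruled out; weight (1/3)·0 = 0.
The weights sum to 1/3.
So P(the ruby in chest 2 | the guide opened chest 3) = (1/3) / (1/3) = 1.

1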